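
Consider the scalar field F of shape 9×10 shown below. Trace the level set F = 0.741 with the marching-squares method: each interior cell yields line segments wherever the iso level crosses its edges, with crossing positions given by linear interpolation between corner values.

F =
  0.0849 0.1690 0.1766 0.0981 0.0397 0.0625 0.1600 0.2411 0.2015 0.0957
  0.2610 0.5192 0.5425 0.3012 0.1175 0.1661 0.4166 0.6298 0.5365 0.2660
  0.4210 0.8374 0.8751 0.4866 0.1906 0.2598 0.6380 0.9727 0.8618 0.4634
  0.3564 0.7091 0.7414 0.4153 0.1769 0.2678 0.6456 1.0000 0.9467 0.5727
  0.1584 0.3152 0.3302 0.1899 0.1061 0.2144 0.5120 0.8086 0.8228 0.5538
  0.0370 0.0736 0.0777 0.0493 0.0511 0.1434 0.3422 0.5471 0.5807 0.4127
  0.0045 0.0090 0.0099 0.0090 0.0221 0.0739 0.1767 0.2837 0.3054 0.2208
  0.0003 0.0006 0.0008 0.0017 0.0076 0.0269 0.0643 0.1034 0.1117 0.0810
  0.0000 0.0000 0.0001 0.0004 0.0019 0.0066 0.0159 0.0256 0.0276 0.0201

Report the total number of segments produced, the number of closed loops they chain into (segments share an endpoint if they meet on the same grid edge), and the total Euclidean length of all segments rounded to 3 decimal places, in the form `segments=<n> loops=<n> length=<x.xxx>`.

cell (1,0): code 0100 → (1.697,1.000)–(2.000,0.768)
cell (1,1): code 1100 → (1.597,2.000)–(1.697,1.000)
cell (1,2): code 1000 → (2.000,2.345)–(1.597,2.000)
cell (1,6): code 0100 → (1.324,7.000)–(2.000,6.308)
cell (1,7): code 1100 → (1.629,8.000)–(1.324,7.000)
cell (1,8): code 1000 → (2.000,8.303)–(1.629,8.000)
cell (2,0): code 0010 → (2.000,0.768)–(2.751,1.000)
cell (2,1): code 0111 → (2.751,1.000)–(3.000,1.988)
cell (2,2): code 1001 → (3.000,2.001)–(2.000,2.345)
cell (2,6): code 0110 → (2.000,6.308)–(3.000,6.269)
cell (2,8): code 1001 → (3.000,8.550)–(2.000,8.303)
cell (3,1): code 0010 → (3.000,1.988)–(3.001,2.000)
cell (3,2): code 0001 → (3.001,2.000)–(3.000,2.001)
cell (3,6): code 0110 → (3.000,6.269)–(4.000,6.772)
cell (3,8): code 1001 → (4.000,8.304)–(3.000,8.550)
cell (4,6): code 0010 → (4.000,6.772)–(4.259,7.000)
cell (4,7): code 0011 → (4.259,7.000)–(4.338,8.000)
cell (4,8): code 0001 → (4.338,8.000)–(4.000,8.304)
total: 18 segments, chained into 2 closed loop(s), length Σ = 13.267483

segments=18 loops=2 length=13.267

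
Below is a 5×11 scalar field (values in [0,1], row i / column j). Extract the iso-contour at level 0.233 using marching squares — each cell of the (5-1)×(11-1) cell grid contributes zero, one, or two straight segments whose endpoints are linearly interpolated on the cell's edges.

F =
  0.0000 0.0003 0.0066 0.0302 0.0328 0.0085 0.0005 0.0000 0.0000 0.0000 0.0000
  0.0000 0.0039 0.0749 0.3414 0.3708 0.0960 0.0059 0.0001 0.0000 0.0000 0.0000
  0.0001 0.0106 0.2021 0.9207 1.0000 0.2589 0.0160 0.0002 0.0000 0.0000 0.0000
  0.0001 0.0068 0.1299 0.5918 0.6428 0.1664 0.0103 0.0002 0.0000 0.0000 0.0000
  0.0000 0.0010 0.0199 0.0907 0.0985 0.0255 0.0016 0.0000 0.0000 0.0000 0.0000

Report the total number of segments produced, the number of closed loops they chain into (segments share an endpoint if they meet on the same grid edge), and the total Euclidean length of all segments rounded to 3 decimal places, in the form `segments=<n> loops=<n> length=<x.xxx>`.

segments=12 loops=1 length=9.744

cell (0,2): code 0100 → (0.652,3.000)–(1.000,2.593)
cell (0,3): code 1100 → (0.592,4.000)–(0.652,3.000)
cell (0,4): code 1000 → (1.000,4.501)–(0.592,4.000)
cell (1,2): code 0110 → (1.000,2.593)–(2.000,2.043)
cell (1,4): code 1101 → (1.841,5.000)–(1.000,4.501)
cell (1,5): code 1000 → (2.000,5.107)–(1.841,5.000)
cell (2,2): code 0110 → (2.000,2.043)–(3.000,2.223)
cell (2,4): code 1011 → (3.000,4.860)–(2.280,5.000)
cell (2,5): code 0001 → (2.280,5.000)–(2.000,5.107)
cell (3,2): code 0010 → (3.000,2.223)–(3.716,3.000)
cell (3,3): code 0011 → (3.716,3.000)–(3.753,4.000)
cell (3,4): code 0001 → (3.753,4.000)–(3.000,4.860)
total: 12 segments, chained into 1 closed loop(s), length Σ = 9.743508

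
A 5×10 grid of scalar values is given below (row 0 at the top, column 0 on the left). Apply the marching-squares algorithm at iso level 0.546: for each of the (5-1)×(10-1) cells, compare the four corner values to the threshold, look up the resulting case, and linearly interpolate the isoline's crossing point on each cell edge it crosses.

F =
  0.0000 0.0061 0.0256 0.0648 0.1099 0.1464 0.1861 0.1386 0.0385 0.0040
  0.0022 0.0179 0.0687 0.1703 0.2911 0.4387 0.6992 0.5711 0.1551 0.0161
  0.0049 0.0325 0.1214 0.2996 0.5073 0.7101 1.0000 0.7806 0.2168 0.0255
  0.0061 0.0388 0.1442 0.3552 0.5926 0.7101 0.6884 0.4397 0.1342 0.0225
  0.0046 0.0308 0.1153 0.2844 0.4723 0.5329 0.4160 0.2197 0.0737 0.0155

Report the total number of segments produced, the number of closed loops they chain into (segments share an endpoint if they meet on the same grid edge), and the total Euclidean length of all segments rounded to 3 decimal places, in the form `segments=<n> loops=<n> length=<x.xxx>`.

segments=14 loops=1 length=10.244

cell (0,5): code 0100 → (0.701,6.000)–(1.000,5.412)
cell (0,6): code 1100 → (0.942,7.000)–(0.701,6.000)
cell (0,7): code 1000 → (1.000,7.060)–(0.942,7.000)
cell (1,4): code 0100 → (1.395,5.000)–(2.000,4.191)
cell (1,5): code 1110 → (1.000,5.412)–(1.395,5.000)
cell (1,7): code 1001 → (2.000,7.416)–(1.000,7.060)
cell (2,3): code 0100 → (2.454,4.000)–(3.000,3.804)
cell (2,4): code 1110 → (2.000,4.191)–(2.454,4.000)
cell (2,6): code 1011 → (3.000,6.573)–(2.688,7.000)
cell (2,7): code 0001 → (2.688,7.000)–(2.000,7.416)
cell (3,3): code 0010 → (3.000,3.804)–(3.387,4.000)
cell (3,4): code 0011 → (3.387,4.000)–(3.926,5.000)
cell (3,5): code 0011 → (3.926,5.000)–(3.523,6.000)
cell (3,6): code 0001 → (3.523,6.000)–(3.000,6.573)
total: 14 segments, chained into 1 closed loop(s), length Σ = 10.243945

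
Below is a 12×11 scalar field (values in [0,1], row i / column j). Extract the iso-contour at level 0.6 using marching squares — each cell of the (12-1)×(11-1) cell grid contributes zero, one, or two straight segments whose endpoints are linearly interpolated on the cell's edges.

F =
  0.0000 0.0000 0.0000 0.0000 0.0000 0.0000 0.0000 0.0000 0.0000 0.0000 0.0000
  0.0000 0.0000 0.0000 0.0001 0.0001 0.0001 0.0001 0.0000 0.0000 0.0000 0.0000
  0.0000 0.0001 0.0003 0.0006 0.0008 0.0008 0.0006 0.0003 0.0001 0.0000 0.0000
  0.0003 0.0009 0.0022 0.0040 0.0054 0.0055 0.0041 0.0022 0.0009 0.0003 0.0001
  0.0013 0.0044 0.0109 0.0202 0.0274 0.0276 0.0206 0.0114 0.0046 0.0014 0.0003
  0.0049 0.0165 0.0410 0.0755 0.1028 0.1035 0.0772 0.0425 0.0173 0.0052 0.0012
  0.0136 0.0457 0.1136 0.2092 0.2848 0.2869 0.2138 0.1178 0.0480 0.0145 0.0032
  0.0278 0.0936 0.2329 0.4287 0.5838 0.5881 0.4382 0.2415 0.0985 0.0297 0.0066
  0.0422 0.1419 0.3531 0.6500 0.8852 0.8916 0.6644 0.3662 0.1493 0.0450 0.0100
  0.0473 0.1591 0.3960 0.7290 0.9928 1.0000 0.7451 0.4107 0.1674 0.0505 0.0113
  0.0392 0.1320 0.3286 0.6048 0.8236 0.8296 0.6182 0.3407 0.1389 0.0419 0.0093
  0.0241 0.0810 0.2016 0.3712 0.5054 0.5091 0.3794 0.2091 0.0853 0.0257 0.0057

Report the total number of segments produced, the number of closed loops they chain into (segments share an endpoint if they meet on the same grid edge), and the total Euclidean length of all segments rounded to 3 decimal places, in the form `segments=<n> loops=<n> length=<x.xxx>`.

segments=14 loops=1 length=11.783

cell (7,2): code 0100 → (7.774,3.000)–(8.000,2.832)
cell (7,3): code 1100 → (7.054,4.000)–(7.774,3.000)
cell (7,4): code 1100 → (7.039,5.000)–(7.054,4.000)
cell (7,5): code 1100 → (7.715,6.000)–(7.039,5.000)
cell (7,6): code 1000 → (8.000,6.216)–(7.715,6.000)
cell (8,2): code 0110 → (8.000,2.832)–(9.000,2.613)
cell (8,6): code 1001 → (9.000,6.434)–(8.000,6.216)
cell (9,2): code 0110 → (9.000,2.613)–(10.000,2.983)
cell (9,6): code 1001 → (10.000,6.066)–(9.000,6.434)
cell (10,2): code 0010 → (10.000,2.983)–(10.021,3.000)
cell (10,3): code 0011 → (10.021,3.000)–(10.703,4.000)
cell (10,4): code 0011 → (10.703,4.000)–(10.716,5.000)
cell (10,5): code 0011 → (10.716,5.000)–(10.076,6.000)
cell (10,6): code 0001 → (10.076,6.000)–(10.000,6.066)
total: 14 segments, chained into 1 closed loop(s), length Σ = 11.783289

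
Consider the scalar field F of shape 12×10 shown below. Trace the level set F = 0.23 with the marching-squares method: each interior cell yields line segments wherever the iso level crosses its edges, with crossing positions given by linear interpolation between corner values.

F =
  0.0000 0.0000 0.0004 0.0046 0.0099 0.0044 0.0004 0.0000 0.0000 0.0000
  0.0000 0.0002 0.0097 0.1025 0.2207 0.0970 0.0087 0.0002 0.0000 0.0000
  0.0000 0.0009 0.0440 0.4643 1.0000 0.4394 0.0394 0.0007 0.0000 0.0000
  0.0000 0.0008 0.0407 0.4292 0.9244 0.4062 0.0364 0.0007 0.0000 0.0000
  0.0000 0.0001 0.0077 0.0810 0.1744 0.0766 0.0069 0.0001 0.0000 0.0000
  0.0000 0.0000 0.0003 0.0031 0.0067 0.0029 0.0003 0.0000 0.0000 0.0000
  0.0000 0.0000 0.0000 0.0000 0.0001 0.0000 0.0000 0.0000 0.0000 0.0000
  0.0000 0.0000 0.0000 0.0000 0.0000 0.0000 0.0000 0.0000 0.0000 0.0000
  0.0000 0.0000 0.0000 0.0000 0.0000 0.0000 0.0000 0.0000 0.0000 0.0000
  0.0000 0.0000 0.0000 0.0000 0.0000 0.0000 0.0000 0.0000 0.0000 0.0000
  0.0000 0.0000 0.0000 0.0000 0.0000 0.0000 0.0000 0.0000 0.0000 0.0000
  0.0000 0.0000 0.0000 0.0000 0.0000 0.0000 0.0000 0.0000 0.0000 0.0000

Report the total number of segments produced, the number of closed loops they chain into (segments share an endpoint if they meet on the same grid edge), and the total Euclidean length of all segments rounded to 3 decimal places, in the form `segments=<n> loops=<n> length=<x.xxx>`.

cell (1,2): code 0100 → (1.352,3.000)–(2.000,2.443)
cell (1,3): code 1100 → (1.012,4.000)–(1.352,3.000)
cell (1,4): code 1100 → (1.388,5.000)–(1.012,4.000)
cell (1,5): code 1000 → (2.000,5.524)–(1.388,5.000)
cell (2,2): code 0110 → (2.000,2.443)–(3.000,2.487)
cell (2,5): code 1001 → (3.000,5.476)–(2.000,5.524)
cell (3,2): code 0010 → (3.000,2.487)–(3.572,3.000)
cell (3,3): code 0011 → (3.572,3.000)–(3.926,4.000)
cell (3,4): code 0011 → (3.926,4.000)–(3.535,5.000)
cell (3,5): code 0001 → (3.535,5.000)–(3.000,5.476)
total: 10 segments, chained into 1 closed loop(s), length Σ = 9.405415

segments=10 loops=1 length=9.405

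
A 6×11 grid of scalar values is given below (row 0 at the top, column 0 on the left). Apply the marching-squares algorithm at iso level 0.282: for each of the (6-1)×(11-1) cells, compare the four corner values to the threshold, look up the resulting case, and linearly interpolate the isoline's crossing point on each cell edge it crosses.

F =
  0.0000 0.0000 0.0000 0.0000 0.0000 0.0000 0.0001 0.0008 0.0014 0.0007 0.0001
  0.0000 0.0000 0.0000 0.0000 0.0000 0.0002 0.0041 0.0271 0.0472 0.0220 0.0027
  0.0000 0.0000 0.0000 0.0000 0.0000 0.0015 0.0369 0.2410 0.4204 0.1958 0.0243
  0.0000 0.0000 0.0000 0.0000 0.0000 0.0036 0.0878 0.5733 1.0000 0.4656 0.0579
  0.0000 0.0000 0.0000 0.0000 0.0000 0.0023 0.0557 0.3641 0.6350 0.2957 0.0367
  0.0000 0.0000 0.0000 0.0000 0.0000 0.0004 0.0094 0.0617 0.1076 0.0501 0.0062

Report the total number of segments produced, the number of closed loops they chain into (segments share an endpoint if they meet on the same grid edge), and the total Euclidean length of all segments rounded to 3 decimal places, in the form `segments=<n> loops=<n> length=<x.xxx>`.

cell (1,7): code 0100 → (1.629,8.000)–(2.000,7.229)
cell (1,8): code 1000 → (2.000,8.616)–(1.629,8.000)
cell (2,6): code 0100 → (2.123,7.000)–(3.000,6.400)
cell (2,7): code 1110 → (2.000,7.229)–(2.123,7.000)
cell (2,8): code 1101 → (2.319,9.000)–(2.000,8.616)
cell (2,9): code 1000 → (3.000,9.450)–(2.319,9.000)
cell (3,6): code 0110 → (3.000,6.400)–(4.000,6.734)
cell (3,9): code 1001 → (4.000,9.053)–(3.000,9.450)
cell (4,6): code 0010 → (4.000,6.734)–(4.271,7.000)
cell (4,7): code 0011 → (4.271,7.000)–(4.669,8.000)
cell (4,8): code 0011 → (4.669,8.000)–(4.056,9.000)
cell (4,9): code 0001 → (4.056,9.000)–(4.000,9.053)
total: 12 segments, chained into 1 closed loop(s), length Σ = 9.049427

segments=12 loops=1 length=9.049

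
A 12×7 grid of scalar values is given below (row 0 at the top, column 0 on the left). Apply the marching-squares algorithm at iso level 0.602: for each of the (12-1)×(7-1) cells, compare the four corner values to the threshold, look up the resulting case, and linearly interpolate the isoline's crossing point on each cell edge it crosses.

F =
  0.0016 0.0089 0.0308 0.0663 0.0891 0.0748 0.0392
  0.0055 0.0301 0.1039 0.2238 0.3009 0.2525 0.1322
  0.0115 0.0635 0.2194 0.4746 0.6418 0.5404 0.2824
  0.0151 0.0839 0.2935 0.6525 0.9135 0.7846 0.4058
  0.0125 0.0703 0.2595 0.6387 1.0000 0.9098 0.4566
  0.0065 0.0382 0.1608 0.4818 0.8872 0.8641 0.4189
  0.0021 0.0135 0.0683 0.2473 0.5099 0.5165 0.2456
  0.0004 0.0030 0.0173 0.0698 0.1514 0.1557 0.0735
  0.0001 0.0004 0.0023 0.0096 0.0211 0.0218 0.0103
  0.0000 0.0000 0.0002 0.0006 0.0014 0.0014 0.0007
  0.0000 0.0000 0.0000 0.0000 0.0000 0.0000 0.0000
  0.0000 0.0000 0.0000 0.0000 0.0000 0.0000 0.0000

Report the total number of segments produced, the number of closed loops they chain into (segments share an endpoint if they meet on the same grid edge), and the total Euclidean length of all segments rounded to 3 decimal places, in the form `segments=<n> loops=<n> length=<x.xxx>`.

cell (1,3): code 0100 → (1.883,4.000)–(2.000,3.762)
cell (1,4): code 1000 → (2.000,4.393)–(1.883,4.000)
cell (2,2): code 0100 → (2.716,3.000)–(3.000,2.859)
cell (2,3): code 1110 → (2.000,3.762)–(2.716,3.000)
cell (2,4): code 1101 → (2.252,5.000)–(2.000,4.393)
cell (2,5): code 1000 → (3.000,5.482)–(2.252,5.000)
cell (3,2): code 0110 → (3.000,2.859)–(4.000,2.903)
cell (3,5): code 1001 → (4.000,5.679)–(3.000,5.482)
cell (4,2): code 0010 → (4.000,2.903)–(4.234,3.000)
cell (4,3): code 0111 → (4.234,3.000)–(5.000,3.296)
cell (4,5): code 1001 → (5.000,5.589)–(4.000,5.679)
cell (5,3): code 0010 → (5.000,3.296)–(5.756,4.000)
cell (5,4): code 0011 → (5.756,4.000)–(5.754,5.000)
cell (5,5): code 0001 → (5.754,5.000)–(5.000,5.589)
total: 14 segments, chained into 1 closed loop(s), length Σ = 10.672707

segments=14 loops=1 length=10.673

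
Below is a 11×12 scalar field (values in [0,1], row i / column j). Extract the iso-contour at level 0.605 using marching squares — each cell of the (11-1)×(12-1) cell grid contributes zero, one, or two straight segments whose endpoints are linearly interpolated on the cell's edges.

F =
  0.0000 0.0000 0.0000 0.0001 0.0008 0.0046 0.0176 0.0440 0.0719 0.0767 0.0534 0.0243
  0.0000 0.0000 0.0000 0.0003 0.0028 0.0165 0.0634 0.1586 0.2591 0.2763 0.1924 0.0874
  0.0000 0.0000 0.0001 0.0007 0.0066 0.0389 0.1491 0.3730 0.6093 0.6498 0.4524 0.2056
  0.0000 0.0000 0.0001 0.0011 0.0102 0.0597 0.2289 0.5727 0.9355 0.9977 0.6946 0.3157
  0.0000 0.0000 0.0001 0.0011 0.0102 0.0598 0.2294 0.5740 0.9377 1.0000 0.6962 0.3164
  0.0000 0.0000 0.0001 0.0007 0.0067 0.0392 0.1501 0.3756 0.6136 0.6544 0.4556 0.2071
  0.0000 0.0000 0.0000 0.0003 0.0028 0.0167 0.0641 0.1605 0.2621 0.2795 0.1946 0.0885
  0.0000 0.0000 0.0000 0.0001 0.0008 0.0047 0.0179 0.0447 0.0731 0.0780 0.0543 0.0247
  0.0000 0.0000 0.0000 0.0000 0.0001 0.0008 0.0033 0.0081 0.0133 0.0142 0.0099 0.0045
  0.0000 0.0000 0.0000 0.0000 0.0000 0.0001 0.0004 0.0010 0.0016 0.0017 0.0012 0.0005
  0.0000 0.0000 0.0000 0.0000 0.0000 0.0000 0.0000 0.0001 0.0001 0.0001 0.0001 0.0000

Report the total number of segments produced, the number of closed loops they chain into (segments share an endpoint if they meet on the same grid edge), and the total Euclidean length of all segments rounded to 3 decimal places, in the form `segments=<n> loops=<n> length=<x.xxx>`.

cell (1,7): code 0100 → (1.988,8.000)–(2.000,7.982)
cell (1,8): code 1100 → (1.880,9.000)–(1.988,8.000)
cell (1,9): code 1000 → (2.000,9.227)–(1.880,9.000)
cell (2,7): code 0110 → (2.000,7.982)–(3.000,7.089)
cell (2,9): code 1101 → (2.630,10.000)–(2.000,9.227)
cell (2,10): code 1000 → (3.000,10.236)–(2.630,10.000)
cell (3,7): code 0110 → (3.000,7.089)–(4.000,7.085)
cell (3,10): code 1001 → (4.000,10.240)–(3.000,10.236)
cell (4,7): code 0110 → (4.000,7.085)–(5.000,7.964)
cell (4,9): code 1011 → (5.000,9.248)–(4.379,10.000)
cell (4,10): code 0001 → (4.379,10.000)–(4.000,10.240)
cell (5,7): code 0010 → (5.000,7.964)–(5.024,8.000)
cell (5,8): code 0011 → (5.024,8.000)–(5.132,9.000)
cell (5,9): code 0001 → (5.132,9.000)–(5.000,9.248)
total: 14 segments, chained into 1 closed loop(s), length Σ = 10.146704

segments=14 loops=1 length=10.147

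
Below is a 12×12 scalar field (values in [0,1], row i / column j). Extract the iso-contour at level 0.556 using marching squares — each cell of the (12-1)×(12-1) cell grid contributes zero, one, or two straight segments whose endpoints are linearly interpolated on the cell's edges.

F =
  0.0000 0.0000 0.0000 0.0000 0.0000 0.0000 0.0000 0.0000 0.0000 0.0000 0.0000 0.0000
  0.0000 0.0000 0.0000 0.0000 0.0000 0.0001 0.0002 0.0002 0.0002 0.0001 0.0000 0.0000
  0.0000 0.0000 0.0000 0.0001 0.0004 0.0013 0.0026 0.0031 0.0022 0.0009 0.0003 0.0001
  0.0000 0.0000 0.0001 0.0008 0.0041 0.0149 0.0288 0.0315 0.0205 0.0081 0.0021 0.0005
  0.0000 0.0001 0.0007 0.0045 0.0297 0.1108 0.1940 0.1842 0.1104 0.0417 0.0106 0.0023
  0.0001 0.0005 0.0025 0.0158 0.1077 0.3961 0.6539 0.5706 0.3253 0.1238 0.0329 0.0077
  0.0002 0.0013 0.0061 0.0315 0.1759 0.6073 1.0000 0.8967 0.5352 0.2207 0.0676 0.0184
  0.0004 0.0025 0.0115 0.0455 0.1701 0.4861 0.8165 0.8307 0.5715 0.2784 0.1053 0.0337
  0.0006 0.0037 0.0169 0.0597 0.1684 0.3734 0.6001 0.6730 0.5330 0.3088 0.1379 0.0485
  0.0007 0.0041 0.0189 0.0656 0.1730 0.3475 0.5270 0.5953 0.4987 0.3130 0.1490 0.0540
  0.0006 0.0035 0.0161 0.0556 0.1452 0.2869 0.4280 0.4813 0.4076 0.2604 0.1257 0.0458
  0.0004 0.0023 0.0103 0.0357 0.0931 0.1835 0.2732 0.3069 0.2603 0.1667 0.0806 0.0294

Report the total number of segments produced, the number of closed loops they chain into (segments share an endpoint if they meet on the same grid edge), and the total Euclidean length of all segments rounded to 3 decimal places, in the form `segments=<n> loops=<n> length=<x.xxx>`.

segments=18 loops=1 length=11.860

cell (4,5): code 0100 → (4.787,6.000)–(5.000,5.620)
cell (4,6): code 1100 → (4.962,7.000)–(4.787,6.000)
cell (4,7): code 1000 → (5.000,7.060)–(4.962,7.000)
cell (5,4): code 0100 → (5.757,5.000)–(6.000,4.881)
cell (5,5): code 1110 → (5.000,5.620)–(5.757,5.000)
cell (5,7): code 1001 → (6.000,7.942)–(5.000,7.060)
cell (6,4): code 0010 → (6.000,4.881)–(6.423,5.000)
cell (6,5): code 0111 → (6.423,5.000)–(7.000,5.212)
cell (6,7): code 1101 → (6.573,8.000)–(6.000,7.942)
cell (6,8): code 1000 → (7.000,8.053)–(6.573,8.000)
cell (7,5): code 0110 → (7.000,5.212)–(8.000,5.805)
cell (7,7): code 1011 → (8.000,7.836)–(7.403,8.000)
cell (7,8): code 0001 → (7.403,8.000)–(7.000,8.053)
cell (8,5): code 0010 → (8.000,5.805)–(8.603,6.000)
cell (8,6): code 0111 → (8.603,6.000)–(9.000,6.425)
cell (8,7): code 1001 → (9.000,7.407)–(8.000,7.836)
cell (9,6): code 0010 → (9.000,6.425)–(9.345,7.000)
cell (9,7): code 0001 → (9.345,7.000)–(9.000,7.407)
total: 18 segments, chained into 1 closed loop(s), length Σ = 11.860130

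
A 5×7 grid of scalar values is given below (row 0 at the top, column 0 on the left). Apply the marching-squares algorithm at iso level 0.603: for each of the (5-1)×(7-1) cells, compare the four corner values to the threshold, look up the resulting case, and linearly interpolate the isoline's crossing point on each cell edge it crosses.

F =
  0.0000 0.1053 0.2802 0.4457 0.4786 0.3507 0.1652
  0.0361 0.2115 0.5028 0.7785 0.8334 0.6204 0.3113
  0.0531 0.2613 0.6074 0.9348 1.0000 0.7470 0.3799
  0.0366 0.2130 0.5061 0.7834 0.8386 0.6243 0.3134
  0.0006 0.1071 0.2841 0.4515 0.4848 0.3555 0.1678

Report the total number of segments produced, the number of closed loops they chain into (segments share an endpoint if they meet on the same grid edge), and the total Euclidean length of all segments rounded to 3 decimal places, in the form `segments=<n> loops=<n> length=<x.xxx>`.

segments=14 loops=1 length=10.436

cell (0,2): code 0100 → (0.473,3.000)–(1.000,2.363)
cell (0,3): code 1100 → (0.351,4.000)–(0.473,3.000)
cell (0,4): code 1100 → (0.935,5.000)–(0.351,4.000)
cell (0,5): code 1000 → (1.000,5.056)–(0.935,5.000)
cell (1,1): code 0100 → (1.958,2.000)–(2.000,1.987)
cell (1,2): code 1110 → (1.000,2.363)–(1.958,2.000)
cell (1,5): code 1001 → (2.000,5.392)–(1.000,5.056)
cell (2,1): code 0010 → (2.000,1.987)–(2.043,2.000)
cell (2,2): code 0111 → (2.043,2.000)–(3.000,2.349)
cell (2,5): code 1001 → (3.000,5.069)–(2.000,5.392)
cell (3,2): code 0010 → (3.000,2.349)–(3.544,3.000)
cell (3,3): code 0011 → (3.544,3.000)–(3.666,4.000)
cell (3,4): code 0011 → (3.666,4.000)–(3.079,5.000)
cell (3,5): code 0001 → (3.079,5.000)–(3.000,5.069)
total: 14 segments, chained into 1 closed loop(s), length Σ = 10.435665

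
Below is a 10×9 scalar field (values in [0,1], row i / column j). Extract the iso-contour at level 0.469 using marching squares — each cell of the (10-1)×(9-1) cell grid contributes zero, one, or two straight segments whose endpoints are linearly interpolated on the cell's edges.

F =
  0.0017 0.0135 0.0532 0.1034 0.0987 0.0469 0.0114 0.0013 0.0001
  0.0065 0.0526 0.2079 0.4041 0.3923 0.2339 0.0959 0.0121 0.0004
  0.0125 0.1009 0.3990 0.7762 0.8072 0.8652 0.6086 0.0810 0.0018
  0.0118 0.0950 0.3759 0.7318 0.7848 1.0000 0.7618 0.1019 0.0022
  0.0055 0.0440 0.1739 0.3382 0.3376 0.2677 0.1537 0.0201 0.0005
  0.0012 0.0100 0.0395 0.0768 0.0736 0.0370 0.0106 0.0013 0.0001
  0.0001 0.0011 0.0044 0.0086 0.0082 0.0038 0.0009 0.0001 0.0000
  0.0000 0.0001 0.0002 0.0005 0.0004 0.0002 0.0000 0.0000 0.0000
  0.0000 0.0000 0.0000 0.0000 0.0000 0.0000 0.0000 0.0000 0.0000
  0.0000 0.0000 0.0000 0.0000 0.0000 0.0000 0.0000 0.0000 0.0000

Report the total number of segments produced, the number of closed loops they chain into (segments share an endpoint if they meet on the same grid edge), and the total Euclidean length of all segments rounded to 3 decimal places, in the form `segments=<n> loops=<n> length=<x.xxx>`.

segments=12 loops=1 length=11.317

cell (1,2): code 0100 → (1.174,3.000)–(2.000,2.186)
cell (1,3): code 1100 → (1.185,4.000)–(1.174,3.000)
cell (1,4): code 1100 → (1.372,5.000)–(1.185,4.000)
cell (1,5): code 1100 → (1.728,6.000)–(1.372,5.000)
cell (1,6): code 1000 → (2.000,6.265)–(1.728,6.000)
cell (2,2): code 0110 → (2.000,2.186)–(3.000,2.262)
cell (2,6): code 1001 → (3.000,6.444)–(2.000,6.265)
cell (3,2): code 0010 → (3.000,2.262)–(3.668,3.000)
cell (3,3): code 0011 → (3.668,3.000)–(3.706,4.000)
cell (3,4): code 0011 → (3.706,4.000)–(3.725,5.000)
cell (3,5): code 0011 → (3.725,5.000)–(3.481,6.000)
cell (3,6): code 0001 → (3.481,6.000)–(3.000,6.444)
total: 12 segments, chained into 1 closed loop(s), length Σ = 11.317333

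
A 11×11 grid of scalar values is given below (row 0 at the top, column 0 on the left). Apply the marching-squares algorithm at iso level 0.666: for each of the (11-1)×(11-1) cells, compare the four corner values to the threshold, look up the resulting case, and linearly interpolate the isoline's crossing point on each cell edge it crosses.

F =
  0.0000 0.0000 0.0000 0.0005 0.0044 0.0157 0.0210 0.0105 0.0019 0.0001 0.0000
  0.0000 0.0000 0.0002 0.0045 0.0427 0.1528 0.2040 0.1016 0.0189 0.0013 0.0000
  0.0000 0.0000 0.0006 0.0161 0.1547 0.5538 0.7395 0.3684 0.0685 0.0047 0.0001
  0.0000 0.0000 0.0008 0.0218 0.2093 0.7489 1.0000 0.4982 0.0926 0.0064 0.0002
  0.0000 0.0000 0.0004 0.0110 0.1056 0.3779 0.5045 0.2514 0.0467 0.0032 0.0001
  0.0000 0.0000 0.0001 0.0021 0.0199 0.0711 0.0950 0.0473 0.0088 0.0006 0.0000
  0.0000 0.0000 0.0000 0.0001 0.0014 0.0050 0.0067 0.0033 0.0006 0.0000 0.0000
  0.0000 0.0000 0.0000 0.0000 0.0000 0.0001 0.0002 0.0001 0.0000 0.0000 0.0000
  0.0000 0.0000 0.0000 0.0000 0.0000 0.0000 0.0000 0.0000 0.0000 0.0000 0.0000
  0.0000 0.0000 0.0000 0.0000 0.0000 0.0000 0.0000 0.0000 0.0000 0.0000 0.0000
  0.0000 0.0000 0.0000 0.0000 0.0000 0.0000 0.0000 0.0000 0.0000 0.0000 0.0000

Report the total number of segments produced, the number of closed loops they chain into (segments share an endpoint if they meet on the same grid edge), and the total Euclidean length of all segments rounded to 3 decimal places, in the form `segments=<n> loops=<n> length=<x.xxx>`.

cell (1,5): code 0100 → (1.863,6.000)–(2.000,5.604)
cell (1,6): code 1000 → (2.000,6.198)–(1.863,6.000)
cell (2,4): code 0100 → (2.575,5.000)–(3.000,4.846)
cell (2,5): code 1110 → (2.000,5.604)–(2.575,5.000)
cell (2,6): code 1001 → (3.000,6.666)–(2.000,6.198)
cell (3,4): code 0010 → (3.000,4.846)–(3.223,5.000)
cell (3,5): code 0011 → (3.223,5.000)–(3.674,6.000)
cell (3,6): code 0001 → (3.674,6.000)–(3.000,6.666)
total: 8 segments, chained into 1 closed loop(s), length Σ = 5.365080

segments=8 loops=1 length=5.365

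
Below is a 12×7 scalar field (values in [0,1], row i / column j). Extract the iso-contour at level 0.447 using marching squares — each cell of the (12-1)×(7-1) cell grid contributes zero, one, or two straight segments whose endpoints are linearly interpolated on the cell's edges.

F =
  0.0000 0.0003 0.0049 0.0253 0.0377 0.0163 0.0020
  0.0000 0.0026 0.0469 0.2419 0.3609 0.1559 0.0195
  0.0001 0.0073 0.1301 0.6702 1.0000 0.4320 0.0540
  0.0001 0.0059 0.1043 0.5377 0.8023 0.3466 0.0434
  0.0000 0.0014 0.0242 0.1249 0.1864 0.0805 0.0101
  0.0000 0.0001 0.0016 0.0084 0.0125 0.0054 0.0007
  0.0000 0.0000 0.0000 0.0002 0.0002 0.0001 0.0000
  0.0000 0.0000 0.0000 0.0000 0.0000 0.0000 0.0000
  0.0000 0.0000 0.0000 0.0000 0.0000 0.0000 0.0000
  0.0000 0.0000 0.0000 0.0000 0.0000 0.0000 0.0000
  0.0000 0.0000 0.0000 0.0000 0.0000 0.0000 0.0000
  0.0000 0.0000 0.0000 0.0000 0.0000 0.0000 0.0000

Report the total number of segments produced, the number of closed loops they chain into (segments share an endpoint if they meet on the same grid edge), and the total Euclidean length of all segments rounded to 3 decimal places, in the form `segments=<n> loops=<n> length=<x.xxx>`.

segments=8 loops=1 length=7.400

cell (1,2): code 0100 → (1.479,3.000)–(2.000,2.587)
cell (1,3): code 1100 → (1.135,4.000)–(1.479,3.000)
cell (1,4): code 1000 → (2.000,4.974)–(1.135,4.000)
cell (2,2): code 0110 → (2.000,2.587)–(3.000,2.791)
cell (2,4): code 1001 → (3.000,4.780)–(2.000,4.974)
cell (3,2): code 0010 → (3.000,2.791)–(3.220,3.000)
cell (3,3): code 0011 → (3.220,3.000)–(3.577,4.000)
cell (3,4): code 0001 → (3.577,4.000)–(3.000,4.780)
total: 8 segments, chained into 1 closed loop(s), length Σ = 7.399608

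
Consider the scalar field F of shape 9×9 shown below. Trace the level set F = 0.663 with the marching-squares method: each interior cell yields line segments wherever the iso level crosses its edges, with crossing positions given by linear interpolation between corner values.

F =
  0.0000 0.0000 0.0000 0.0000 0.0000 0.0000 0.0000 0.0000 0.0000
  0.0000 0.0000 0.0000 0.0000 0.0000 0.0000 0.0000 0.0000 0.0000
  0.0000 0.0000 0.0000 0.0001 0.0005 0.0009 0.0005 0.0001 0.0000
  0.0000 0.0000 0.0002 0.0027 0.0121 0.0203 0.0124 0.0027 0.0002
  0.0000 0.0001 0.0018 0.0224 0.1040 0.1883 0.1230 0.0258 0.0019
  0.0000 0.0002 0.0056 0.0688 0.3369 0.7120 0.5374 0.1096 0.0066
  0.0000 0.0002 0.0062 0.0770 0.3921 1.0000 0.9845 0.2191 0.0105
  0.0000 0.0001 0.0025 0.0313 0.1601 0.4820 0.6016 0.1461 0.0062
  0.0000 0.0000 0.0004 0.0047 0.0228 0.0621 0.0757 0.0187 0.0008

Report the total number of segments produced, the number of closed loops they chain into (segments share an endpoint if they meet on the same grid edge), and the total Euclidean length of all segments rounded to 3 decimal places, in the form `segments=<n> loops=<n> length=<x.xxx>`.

cell (4,4): code 0100 → (4.906,5.000)–(5.000,4.869)
cell (4,5): code 1000 → (5.000,5.281)–(4.906,5.000)
cell (5,4): code 0110 → (5.000,4.869)–(6.000,4.446)
cell (5,5): code 1101 → (5.281,6.000)–(5.000,5.281)
cell (5,6): code 1000 → (6.000,6.420)–(5.281,6.000)
cell (6,4): code 0010 → (6.000,4.446)–(6.651,5.000)
cell (6,5): code 0011 → (6.651,5.000)–(6.840,6.000)
cell (6,6): code 0001 → (6.840,6.000)–(6.000,6.420)
total: 8 segments, chained into 1 closed loop(s), length Σ = 5.958923

segments=8 loops=1 length=5.959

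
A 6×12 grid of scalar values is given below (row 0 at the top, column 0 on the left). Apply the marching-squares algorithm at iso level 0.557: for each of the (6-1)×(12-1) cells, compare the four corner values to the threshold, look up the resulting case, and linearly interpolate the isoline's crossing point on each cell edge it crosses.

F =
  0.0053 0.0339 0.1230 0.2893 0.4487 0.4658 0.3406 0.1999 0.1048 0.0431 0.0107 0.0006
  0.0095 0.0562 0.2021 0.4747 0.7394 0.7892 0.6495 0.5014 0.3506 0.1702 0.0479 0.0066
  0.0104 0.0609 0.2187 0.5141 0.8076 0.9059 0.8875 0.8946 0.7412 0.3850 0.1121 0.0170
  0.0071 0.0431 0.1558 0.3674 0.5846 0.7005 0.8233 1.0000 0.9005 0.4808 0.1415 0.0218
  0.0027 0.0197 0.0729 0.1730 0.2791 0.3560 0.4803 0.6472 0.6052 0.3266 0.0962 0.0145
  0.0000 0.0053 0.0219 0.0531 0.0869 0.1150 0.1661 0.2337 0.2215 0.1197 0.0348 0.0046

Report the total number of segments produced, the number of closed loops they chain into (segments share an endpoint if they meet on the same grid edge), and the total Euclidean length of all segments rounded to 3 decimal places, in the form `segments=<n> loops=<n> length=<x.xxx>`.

cell (0,3): code 0100 → (0.373,4.000)–(1.000,3.311)
cell (0,4): code 1100 → (0.282,5.000)–(0.373,4.000)
cell (0,5): code 1100 → (0.701,6.000)–(0.282,5.000)
cell (0,6): code 1000 → (1.000,6.625)–(0.701,6.000)
cell (1,3): code 0110 → (1.000,3.311)–(2.000,3.146)
cell (1,6): code 1101 → (1.141,7.000)–(1.000,6.625)
cell (1,7): code 1100 → (1.528,8.000)–(1.141,7.000)
cell (1,8): code 1000 → (2.000,8.517)–(1.528,8.000)
cell (2,3): code 0110 → (2.000,3.146)–(3.000,3.873)
cell (2,8): code 1001 → (3.000,8.818)–(2.000,8.517)
cell (3,3): code 0010 → (3.000,3.873)–(3.090,4.000)
cell (3,4): code 0011 → (3.090,4.000)–(3.417,5.000)
cell (3,5): code 0011 → (3.417,5.000)–(3.776,6.000)
cell (3,6): code 0111 → (3.776,6.000)–(4.000,6.460)
cell (3,8): code 1001 → (4.000,8.173)–(3.000,8.818)
cell (4,6): code 0010 → (4.000,6.460)–(4.218,7.000)
cell (4,7): code 0011 → (4.218,7.000)–(4.126,8.000)
cell (4,8): code 0001 → (4.126,8.000)–(4.000,8.173)
total: 18 segments, chained into 1 closed loop(s), length Σ = 14.952850

segments=18 loops=1 length=14.953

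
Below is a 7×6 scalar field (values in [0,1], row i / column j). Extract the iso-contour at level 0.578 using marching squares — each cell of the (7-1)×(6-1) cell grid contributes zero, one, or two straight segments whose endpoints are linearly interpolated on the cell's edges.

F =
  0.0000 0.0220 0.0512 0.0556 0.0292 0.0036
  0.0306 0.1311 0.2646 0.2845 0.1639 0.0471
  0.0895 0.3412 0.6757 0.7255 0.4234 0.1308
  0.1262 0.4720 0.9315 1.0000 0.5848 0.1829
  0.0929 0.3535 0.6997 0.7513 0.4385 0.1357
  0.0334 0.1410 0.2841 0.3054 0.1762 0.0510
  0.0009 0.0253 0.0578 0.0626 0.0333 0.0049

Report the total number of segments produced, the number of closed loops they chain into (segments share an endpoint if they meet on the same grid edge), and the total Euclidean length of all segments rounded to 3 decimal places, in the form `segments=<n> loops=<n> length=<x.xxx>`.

segments=12 loops=1 length=8.537

cell (1,1): code 0100 → (1.762,2.000)–(2.000,1.708)
cell (1,2): code 1100 → (1.666,3.000)–(1.762,2.000)
cell (1,3): code 1000 → (2.000,3.488)–(1.666,3.000)
cell (2,1): code 0110 → (2.000,1.708)–(3.000,1.231)
cell (2,3): code 1101 → (2.958,4.000)–(2.000,3.488)
cell (2,4): code 1000 → (3.000,4.017)–(2.958,4.000)
cell (3,1): code 0110 → (3.000,1.231)–(4.000,1.648)
cell (3,3): code 1011 → (4.000,3.554)–(3.046,4.000)
cell (3,4): code 0001 → (3.046,4.000)–(3.000,4.017)
cell (4,1): code 0010 → (4.000,1.648)–(4.293,2.000)
cell (4,2): code 0011 → (4.293,2.000)–(4.389,3.000)
cell (4,3): code 0001 → (4.389,3.000)–(4.000,3.554)
total: 12 segments, chained into 1 closed loop(s), length Σ = 8.537234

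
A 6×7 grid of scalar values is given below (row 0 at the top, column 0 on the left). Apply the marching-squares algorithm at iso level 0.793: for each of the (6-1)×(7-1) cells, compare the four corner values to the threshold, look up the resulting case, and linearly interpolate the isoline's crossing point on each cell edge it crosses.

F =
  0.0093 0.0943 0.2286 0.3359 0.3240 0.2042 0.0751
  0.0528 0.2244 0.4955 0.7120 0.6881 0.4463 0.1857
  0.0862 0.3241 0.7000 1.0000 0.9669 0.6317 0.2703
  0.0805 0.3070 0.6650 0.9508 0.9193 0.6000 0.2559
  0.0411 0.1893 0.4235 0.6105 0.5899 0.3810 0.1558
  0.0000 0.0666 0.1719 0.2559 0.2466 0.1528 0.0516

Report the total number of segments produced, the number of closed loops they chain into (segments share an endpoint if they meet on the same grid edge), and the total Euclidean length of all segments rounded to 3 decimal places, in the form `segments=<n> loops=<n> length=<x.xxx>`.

segments=8 loops=1 length=7.104

cell (1,2): code 0100 → (1.281,3.000)–(2.000,2.310)
cell (1,3): code 1100 → (1.376,4.000)–(1.281,3.000)
cell (1,4): code 1000 → (2.000,4.519)–(1.376,4.000)
cell (2,2): code 0110 → (2.000,2.310)–(3.000,2.448)
cell (2,4): code 1001 → (3.000,4.396)–(2.000,4.519)
cell (3,2): code 0010 → (3.000,2.448)–(3.464,3.000)
cell (3,3): code 0011 → (3.464,3.000)–(3.383,4.000)
cell (3,4): code 0001 → (3.383,4.000)–(3.000,4.396)
total: 8 segments, chained into 1 closed loop(s), length Σ = 7.104300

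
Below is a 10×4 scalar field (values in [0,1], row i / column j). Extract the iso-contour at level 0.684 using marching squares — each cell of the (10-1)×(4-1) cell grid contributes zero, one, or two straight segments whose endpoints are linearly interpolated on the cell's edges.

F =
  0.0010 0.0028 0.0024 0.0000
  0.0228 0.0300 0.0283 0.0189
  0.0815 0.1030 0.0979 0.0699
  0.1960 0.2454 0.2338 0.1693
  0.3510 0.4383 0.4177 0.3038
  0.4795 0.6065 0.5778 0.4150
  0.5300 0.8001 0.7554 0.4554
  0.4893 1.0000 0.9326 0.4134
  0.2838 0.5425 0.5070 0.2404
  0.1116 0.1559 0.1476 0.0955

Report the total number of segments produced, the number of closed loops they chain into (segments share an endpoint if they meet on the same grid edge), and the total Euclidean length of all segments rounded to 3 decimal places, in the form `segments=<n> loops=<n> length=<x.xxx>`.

cell (5,0): code 0100 → (5.400,1.000)–(6.000,0.570)
cell (5,1): code 1100 → (5.598,2.000)–(5.400,1.000)
cell (5,2): code 1000 → (6.000,2.238)–(5.598,2.000)
cell (6,0): code 0110 → (6.000,0.570)–(7.000,0.381)
cell (6,2): code 1001 → (7.000,2.479)–(6.000,2.238)
cell (7,0): code 0010 → (7.000,0.381)–(7.691,1.000)
cell (7,1): code 0011 → (7.691,1.000)–(7.584,2.000)
cell (7,2): code 0001 → (7.584,2.000)–(7.000,2.479)
total: 8 segments, chained into 1 closed loop(s), length Σ = 6.958927

segments=8 loops=1 length=6.959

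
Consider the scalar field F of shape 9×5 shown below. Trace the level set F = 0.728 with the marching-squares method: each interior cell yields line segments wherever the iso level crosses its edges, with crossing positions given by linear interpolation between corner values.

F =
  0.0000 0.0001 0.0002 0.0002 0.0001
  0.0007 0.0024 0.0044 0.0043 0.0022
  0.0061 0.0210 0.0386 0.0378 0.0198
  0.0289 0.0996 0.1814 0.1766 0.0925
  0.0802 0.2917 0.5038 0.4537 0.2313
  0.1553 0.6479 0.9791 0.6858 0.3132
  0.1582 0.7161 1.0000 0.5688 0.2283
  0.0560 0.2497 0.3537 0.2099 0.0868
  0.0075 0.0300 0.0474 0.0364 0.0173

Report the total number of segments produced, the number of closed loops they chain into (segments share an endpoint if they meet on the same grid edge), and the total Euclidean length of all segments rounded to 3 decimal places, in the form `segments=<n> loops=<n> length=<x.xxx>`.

segments=6 loops=1 length=5.780

cell (4,1): code 0100 → (4.472,2.000)–(5.000,1.242)
cell (4,2): code 1000 → (5.000,2.856)–(4.472,2.000)
cell (5,1): code 0110 → (5.000,1.242)–(6.000,1.042)
cell (5,2): code 1001 → (6.000,2.631)–(5.000,2.856)
cell (6,1): code 0010 → (6.000,1.042)–(6.421,2.000)
cell (6,2): code 0001 → (6.421,2.000)–(6.000,2.631)
total: 6 segments, chained into 1 closed loop(s), length Σ = 5.779676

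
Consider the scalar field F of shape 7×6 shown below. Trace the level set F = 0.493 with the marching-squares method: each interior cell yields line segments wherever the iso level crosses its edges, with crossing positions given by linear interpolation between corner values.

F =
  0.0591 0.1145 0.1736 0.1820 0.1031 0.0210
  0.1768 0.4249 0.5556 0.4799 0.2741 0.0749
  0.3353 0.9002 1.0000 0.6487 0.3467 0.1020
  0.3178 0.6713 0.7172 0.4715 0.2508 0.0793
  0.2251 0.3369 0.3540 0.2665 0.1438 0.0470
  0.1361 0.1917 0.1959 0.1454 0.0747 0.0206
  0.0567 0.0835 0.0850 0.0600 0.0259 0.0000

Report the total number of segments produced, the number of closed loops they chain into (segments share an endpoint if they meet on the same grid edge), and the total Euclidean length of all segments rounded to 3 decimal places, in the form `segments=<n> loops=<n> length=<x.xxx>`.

segments=12 loops=1 length=9.286

cell (0,1): code 0100 → (0.836,2.000)–(1.000,1.521)
cell (0,2): code 1000 → (1.000,2.827)–(0.836,2.000)
cell (1,0): code 0100 → (1.143,1.000)–(2.000,0.279)
cell (1,1): code 1110 → (1.000,1.521)–(1.143,1.000)
cell (1,2): code 1101 → (1.078,3.000)–(1.000,2.827)
cell (1,3): code 1000 → (2.000,3.516)–(1.078,3.000)
cell (2,0): code 0110 → (2.000,0.279)–(3.000,0.496)
cell (2,2): code 1011 → (3.000,2.912)–(2.879,3.000)
cell (2,3): code 0001 → (2.879,3.000)–(2.000,3.516)
cell (3,0): code 0010 → (3.000,0.496)–(3.533,1.000)
cell (3,1): code 0011 → (3.533,1.000)–(3.617,2.000)
cell (3,2): code 0001 → (3.617,2.000)–(3.000,2.912)
total: 12 segments, chained into 1 closed loop(s), length Σ = 9.286295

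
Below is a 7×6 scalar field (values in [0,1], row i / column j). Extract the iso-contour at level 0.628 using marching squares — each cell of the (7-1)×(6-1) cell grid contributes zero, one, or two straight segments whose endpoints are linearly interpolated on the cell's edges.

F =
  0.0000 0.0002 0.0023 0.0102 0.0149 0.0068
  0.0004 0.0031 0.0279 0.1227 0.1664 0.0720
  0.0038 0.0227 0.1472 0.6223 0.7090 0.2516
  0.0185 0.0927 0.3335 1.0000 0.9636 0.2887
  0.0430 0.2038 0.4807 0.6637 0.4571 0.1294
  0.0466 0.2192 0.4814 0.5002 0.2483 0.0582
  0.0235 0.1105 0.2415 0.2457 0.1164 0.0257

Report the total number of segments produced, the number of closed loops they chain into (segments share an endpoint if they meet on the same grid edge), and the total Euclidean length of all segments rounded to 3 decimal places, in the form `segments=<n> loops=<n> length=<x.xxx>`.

segments=10 loops=1 length=6.784

cell (1,3): code 0100 → (1.851,4.000)–(2.000,3.066)
cell (1,4): code 1000 → (2.000,4.177)–(1.851,4.000)
cell (2,2): code 0100 → (2.015,3.000)–(3.000,2.442)
cell (2,3): code 1110 → (2.000,3.066)–(2.015,3.000)
cell (2,4): code 1001 → (3.000,4.497)–(2.000,4.177)
cell (3,2): code 0110 → (3.000,2.442)–(4.000,2.805)
cell (3,3): code 1011 → (4.000,3.173)–(3.663,4.000)
cell (3,4): code 0001 → (3.663,4.000)–(3.000,4.497)
cell (4,2): code 0010 → (4.000,2.805)–(4.218,3.000)
cell (4,3): code 0001 → (4.218,3.000)–(4.000,3.173)
total: 10 segments, chained into 1 closed loop(s), length Σ = 6.784157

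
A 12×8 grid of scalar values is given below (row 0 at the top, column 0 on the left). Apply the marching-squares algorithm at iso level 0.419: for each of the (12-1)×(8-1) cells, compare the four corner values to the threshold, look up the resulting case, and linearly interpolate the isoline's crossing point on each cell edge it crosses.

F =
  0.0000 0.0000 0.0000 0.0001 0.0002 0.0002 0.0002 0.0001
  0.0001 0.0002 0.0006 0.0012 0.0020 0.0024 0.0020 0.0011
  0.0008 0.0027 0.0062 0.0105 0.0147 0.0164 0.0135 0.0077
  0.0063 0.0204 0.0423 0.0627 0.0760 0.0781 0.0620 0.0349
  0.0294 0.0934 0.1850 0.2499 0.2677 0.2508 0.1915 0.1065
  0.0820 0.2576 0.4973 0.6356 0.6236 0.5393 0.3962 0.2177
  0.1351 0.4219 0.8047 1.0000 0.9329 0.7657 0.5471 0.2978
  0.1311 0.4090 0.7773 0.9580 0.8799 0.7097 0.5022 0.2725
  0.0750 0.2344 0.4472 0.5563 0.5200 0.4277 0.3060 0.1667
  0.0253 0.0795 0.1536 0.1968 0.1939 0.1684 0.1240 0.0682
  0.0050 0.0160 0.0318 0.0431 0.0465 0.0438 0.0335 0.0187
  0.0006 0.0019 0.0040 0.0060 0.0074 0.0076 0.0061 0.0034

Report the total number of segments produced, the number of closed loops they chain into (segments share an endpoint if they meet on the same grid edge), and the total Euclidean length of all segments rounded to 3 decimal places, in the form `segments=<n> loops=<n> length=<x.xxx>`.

cell (4,1): code 0100 → (4.749,2.000)–(5.000,1.673)
cell (4,2): code 1100 → (4.438,3.000)–(4.749,2.000)
cell (4,3): code 1100 → (4.425,4.000)–(4.438,3.000)
cell (4,4): code 1100 → (4.583,5.000)–(4.425,4.000)
cell (4,5): code 1000 → (5.000,5.841)–(4.583,5.000)
cell (5,0): code 0100 → (5.982,1.000)–(6.000,0.990)
cell (5,1): code 1110 → (5.000,1.673)–(5.982,1.000)
cell (5,5): code 1101 → (5.151,6.000)–(5.000,5.841)
cell (5,6): code 1000 → (6.000,6.514)–(5.151,6.000)
cell (6,0): code 0010 → (6.000,0.990)–(6.225,1.000)
cell (6,1): code 0111 → (6.225,1.000)–(7.000,1.027)
cell (6,6): code 1001 → (7.000,6.362)–(6.000,6.514)
cell (7,1): code 0110 → (7.000,1.027)–(8.000,1.867)
cell (7,5): code 1011 → (8.000,5.071)–(7.424,6.000)
cell (7,6): code 0001 → (7.424,6.000)–(7.000,6.362)
cell (8,1): code 0010 → (8.000,1.867)–(8.096,2.000)
cell (8,2): code 0011 → (8.096,2.000)–(8.382,3.000)
cell (8,3): code 0011 → (8.382,3.000)–(8.310,4.000)
cell (8,4): code 0011 → (8.310,4.000)–(8.034,5.000)
cell (8,5): code 0001 → (8.034,5.000)–(8.000,5.071)
total: 20 segments, chained into 1 closed loop(s), length Σ = 15.124449

segments=20 loops=1 length=15.124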